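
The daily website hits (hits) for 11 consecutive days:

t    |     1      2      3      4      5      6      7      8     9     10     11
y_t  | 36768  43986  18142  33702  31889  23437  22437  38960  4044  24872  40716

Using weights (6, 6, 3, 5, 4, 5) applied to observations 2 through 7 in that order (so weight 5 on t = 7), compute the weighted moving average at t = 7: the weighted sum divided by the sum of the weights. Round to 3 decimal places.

28939.724

Weighted sum: 6·43986 + 6·18142 + 3·33702 + 5·31889 + 4·23437 + 5·22437 = 263916 + 108852 + 101106 + 159445 + 93748 + 112185 = 839252
Weight total: 6 + 6 + 3 + 5 + 4 + 5 = 29
WMA = 839252 / 29 = 28939.724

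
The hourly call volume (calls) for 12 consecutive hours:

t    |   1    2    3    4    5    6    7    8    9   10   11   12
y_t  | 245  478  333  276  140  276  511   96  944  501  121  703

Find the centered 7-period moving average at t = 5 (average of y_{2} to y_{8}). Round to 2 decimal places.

301.43

Sum of periods 2–8: 478 + 333 + 276 + 140 + 276 + 511 + 96 = 2110
Divide by 7: 2110 / 7 = 301.43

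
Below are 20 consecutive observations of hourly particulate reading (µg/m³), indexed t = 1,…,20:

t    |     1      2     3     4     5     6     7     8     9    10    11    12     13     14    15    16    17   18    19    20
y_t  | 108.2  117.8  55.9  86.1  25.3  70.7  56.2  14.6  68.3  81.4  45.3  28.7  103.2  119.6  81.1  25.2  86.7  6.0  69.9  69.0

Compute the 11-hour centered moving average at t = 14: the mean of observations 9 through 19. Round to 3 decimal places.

65.036

Sum of periods 9–19: 68.3 + 81.4 + 45.3 + 28.7 + 103.2 + 119.6 + 81.1 + 25.2 + 86.7 + 6.0 + 69.9 = 715.4
Divide by 11: 715.4 / 11 = 65.036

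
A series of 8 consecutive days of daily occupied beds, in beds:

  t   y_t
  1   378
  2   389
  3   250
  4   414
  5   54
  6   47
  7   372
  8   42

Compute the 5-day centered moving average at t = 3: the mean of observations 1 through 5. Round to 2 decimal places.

Sum of periods 1–5: 378 + 389 + 250 + 414 + 54 = 1485
Divide by 5: 1485 / 5 = 297.00

297.00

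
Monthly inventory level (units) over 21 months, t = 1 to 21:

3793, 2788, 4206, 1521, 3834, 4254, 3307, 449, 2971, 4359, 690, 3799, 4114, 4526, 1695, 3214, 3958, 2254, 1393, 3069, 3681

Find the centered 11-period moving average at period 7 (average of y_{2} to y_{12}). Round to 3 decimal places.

Sum of periods 2–12: 2788 + 4206 + 1521 + 3834 + 4254 + 3307 + 449 + 2971 + 4359 + 690 + 3799 = 32178
Divide by 11: 32178 / 11 = 2925.273

2925.273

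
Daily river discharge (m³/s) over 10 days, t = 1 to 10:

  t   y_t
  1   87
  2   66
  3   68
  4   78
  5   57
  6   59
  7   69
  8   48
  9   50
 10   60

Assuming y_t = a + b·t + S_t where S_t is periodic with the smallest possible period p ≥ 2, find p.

First differences y_{t+1} − y_t: -21, 2, 10, -21, 2, 10, -21, 2, …
The difference pattern repeats every 3 terms and not for any smaller step, so p = 3.

3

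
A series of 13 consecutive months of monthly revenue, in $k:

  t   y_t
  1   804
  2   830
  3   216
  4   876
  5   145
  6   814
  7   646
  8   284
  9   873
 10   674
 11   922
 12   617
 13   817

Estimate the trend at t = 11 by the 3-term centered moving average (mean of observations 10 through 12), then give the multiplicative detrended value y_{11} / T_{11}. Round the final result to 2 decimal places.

Trend T_11 = (674 + 922 + 617) / 3 = 2213/3 = 737.6667
Ratio to trend: 922 / 737.6667 = 1.25

1.25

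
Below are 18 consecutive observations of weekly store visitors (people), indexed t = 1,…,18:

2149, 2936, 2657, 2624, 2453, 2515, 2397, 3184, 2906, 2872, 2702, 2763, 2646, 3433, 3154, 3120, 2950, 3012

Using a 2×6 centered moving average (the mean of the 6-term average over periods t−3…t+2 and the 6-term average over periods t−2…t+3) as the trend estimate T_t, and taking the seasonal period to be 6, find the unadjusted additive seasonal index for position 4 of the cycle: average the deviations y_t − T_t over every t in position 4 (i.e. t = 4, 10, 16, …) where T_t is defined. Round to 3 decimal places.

Season position 4 occurs at t = 4, 10 (where T_t is defined).
t=4: T_4 = 2576.33333; y_4 − T_4 = 2624 − 2576.33333 = 47.66667
t=10: T_10 = 2824.75000; y_10 − T_10 = 2872 − 2824.75000 = 47.25000
Mean deviation: (47.66667 + 47.25000) / 2 = 47.458

47.458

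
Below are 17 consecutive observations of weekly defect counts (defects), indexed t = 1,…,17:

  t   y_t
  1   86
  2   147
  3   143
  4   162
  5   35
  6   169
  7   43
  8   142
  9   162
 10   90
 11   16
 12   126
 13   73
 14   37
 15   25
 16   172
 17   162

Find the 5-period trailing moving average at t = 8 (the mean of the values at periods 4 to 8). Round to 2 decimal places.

110.20

Sum of periods 4–8: 162 + 35 + 169 + 43 + 142 = 551
Divide by 5: 551 / 5 = 110.20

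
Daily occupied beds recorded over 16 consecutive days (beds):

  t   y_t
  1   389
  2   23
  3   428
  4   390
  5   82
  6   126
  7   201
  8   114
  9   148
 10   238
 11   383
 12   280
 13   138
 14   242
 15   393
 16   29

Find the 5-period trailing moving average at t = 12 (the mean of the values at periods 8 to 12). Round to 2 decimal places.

232.60

Sum of periods 8–12: 114 + 148 + 238 + 383 + 280 = 1163
Divide by 5: 1163 / 5 = 232.60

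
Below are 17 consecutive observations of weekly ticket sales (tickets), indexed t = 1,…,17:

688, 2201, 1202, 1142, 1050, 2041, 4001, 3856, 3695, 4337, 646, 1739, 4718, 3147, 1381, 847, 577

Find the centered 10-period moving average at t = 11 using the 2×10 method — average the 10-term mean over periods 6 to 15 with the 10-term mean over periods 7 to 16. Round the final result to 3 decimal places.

2896.400

Sum over 6–15: 2041 + 4001 + 3856 + 3695 + 4337 + 646 + 1739 + 4718 + 3147 + 1381 = 29561
Sum over 7–16: 4001 + 3856 + 3695 + 4337 + 646 + 1739 + 4718 + 3147 + 1381 + 847 = 28367
CMA at t=11 = (29561 + 28367) / (2·10) = 57928 / 20 = 2896.400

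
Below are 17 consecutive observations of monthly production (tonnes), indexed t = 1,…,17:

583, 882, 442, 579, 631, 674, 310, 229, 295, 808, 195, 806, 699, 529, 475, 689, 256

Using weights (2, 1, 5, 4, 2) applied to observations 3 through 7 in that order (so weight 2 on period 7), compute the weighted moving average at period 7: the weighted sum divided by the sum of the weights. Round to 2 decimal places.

Weighted sum: 2·442 + 1·579 + 5·631 + 4·674 + 2·310 = 884 + 579 + 3155 + 2696 + 620 = 7934
Weight total: 2 + 1 + 5 + 4 + 2 = 14
WMA = 7934 / 14 = 566.71

566.71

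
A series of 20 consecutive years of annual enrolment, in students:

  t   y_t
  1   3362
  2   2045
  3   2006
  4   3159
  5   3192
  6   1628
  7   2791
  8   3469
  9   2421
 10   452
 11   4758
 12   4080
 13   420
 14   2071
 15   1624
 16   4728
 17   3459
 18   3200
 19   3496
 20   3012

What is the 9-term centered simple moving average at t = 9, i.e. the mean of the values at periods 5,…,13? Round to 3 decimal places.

2579.000

Sum of periods 5–13: 3192 + 1628 + 2791 + 3469 + 2421 + 452 + 4758 + 4080 + 420 = 23211
Divide by 9: 23211 / 9 = 2579.000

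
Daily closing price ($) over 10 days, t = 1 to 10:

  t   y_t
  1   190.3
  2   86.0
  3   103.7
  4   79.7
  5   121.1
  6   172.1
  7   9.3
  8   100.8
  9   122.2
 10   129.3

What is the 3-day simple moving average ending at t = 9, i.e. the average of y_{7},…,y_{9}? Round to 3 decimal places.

77.433

Sum of periods 7–9: 9.3 + 100.8 + 122.2 = 232.3
Divide by 3: 232.3 / 3 = 77.433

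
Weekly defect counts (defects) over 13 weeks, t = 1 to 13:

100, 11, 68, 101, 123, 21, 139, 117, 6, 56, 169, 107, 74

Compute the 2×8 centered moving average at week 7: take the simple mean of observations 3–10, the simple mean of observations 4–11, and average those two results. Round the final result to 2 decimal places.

Sum over 3–10: 68 + 101 + 123 + 21 + 139 + 117 + 6 + 56 = 631
Sum over 4–11: 101 + 123 + 21 + 139 + 117 + 6 + 56 + 169 = 732
CMA at t=7 = (631 + 732) / (2·8) = 1363 / 16 = 85.19

85.19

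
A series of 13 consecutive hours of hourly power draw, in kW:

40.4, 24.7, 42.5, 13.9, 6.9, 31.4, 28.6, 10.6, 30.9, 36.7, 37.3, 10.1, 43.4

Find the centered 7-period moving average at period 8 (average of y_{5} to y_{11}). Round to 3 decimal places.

Sum of periods 5–11: 6.9 + 31.4 + 28.6 + 10.6 + 30.9 + 36.7 + 37.3 = 182.4
Divide by 7: 182.4 / 7 = 26.057

26.057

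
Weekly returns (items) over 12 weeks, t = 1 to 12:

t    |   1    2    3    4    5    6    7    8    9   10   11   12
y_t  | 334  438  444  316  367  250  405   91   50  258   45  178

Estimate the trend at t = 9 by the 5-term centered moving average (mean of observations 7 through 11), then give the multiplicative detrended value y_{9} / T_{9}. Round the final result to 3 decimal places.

0.294

Trend T_9 = (405 + 91 + 50 + 258 + 45) / 5 = 849/5 = 169.80000
Ratio to trend: 50 / 169.80000 = 0.294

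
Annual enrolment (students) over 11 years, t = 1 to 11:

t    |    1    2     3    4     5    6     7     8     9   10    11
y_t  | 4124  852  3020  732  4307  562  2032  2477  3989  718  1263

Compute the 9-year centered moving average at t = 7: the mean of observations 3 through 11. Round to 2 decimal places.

2122.22

Sum of periods 3–11: 3020 + 732 + 4307 + 562 + 2032 + 2477 + 3989 + 718 + 1263 = 19100
Divide by 9: 19100 / 9 = 2122.22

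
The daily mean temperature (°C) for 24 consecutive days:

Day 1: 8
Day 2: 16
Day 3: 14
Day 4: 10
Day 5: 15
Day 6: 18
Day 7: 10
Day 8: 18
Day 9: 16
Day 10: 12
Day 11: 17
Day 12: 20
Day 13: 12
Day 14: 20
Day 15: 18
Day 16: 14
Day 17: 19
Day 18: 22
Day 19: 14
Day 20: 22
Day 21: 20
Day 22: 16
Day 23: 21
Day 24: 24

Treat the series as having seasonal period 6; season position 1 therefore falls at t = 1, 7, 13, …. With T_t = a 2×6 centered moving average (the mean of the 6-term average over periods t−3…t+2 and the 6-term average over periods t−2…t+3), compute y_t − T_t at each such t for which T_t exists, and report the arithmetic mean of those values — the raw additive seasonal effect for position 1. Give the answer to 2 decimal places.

-4.67

Season position 1 occurs at t = 7, 13, 19 (where T_t is defined).
t=7: T_7 = 14.6667; y_7 − T_7 = 10 − 14.6667 = -4.6667
t=13: T_13 = 16.6667; y_13 − T_13 = 12 − 16.6667 = -4.6667
t=19: T_19 = 18.6667; y_19 − T_19 = 14 − 18.6667 = -4.6667
Mean deviation: (-4.6667 + -4.6667 + -4.6667) / 3 = -4.67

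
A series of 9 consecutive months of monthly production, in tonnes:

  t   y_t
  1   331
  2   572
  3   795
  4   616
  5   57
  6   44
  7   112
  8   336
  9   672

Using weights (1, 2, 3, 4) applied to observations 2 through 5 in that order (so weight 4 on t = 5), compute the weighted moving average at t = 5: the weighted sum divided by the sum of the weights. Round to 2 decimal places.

Weighted sum: 1·572 + 2·795 + 3·616 + 4·57 = 572 + 1590 + 1848 + 228 = 4238
Weight total: 1 + 2 + 3 + 4 = 10
WMA = 4238 / 10 = 423.80

423.80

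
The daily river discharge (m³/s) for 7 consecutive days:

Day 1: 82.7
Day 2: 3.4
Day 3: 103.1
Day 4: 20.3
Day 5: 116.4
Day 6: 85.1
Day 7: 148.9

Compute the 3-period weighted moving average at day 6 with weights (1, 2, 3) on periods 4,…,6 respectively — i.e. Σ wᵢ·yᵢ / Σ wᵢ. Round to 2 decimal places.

84.73

Weighted sum: 1·20.3 + 2·116.4 + 3·85.1 = 20.3 + 232.8 + 255.3 = 508.4
Weight total: 1 + 2 + 3 = 6
WMA = 508.4 / 6 = 84.73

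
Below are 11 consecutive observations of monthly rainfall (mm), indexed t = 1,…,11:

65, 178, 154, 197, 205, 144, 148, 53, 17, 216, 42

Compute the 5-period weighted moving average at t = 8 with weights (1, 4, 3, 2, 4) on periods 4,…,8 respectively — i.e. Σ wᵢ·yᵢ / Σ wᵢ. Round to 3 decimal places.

Weighted sum: 1·197 + 4·205 + 3·144 + 2·148 + 4·53 = 197 + 820 + 432 + 296 + 212 = 1957
Weight total: 1 + 4 + 3 + 2 + 4 = 14
WMA = 1957 / 14 = 139.786

139.786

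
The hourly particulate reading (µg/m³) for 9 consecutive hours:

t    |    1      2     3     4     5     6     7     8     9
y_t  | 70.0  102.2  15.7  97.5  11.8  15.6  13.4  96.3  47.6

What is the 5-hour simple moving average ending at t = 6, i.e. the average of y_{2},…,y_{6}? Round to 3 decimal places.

48.560

Sum of periods 2–6: 102.2 + 15.7 + 97.5 + 11.8 + 15.6 = 242.8
Divide by 5: 242.8 / 5 = 48.560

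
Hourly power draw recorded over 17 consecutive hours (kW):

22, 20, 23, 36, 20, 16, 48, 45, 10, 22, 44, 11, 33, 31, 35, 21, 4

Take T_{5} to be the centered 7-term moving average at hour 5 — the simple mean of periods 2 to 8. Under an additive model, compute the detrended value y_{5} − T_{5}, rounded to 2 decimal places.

-9.71

Trend T_5 = (20 + 23 + 36 + 20 + 16 + 48 + 45) / 7 = 208/7 = 29.7143
Detrended value: 20 − 29.7143 = -9.71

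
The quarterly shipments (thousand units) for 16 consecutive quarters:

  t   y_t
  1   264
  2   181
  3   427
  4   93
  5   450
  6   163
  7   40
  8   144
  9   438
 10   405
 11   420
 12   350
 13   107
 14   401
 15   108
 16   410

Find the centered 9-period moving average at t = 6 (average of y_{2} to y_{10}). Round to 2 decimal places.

260.11

Sum of periods 2–10: 181 + 427 + 93 + 450 + 163 + 40 + 144 + 438 + 405 = 2341
Divide by 9: 2341 / 9 = 260.11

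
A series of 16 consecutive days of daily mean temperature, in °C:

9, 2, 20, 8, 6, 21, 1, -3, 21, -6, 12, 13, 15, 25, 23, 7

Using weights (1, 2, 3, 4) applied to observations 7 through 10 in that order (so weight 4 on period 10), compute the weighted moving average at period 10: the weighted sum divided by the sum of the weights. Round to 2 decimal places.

Weighted sum: 1·1 + 2·-3 + 3·21 + 4·-6 = 1 + -6 + 63 + -24 = 34
Weight total: 1 + 2 + 3 + 4 = 10
WMA = 34 / 10 = 3.40

3.40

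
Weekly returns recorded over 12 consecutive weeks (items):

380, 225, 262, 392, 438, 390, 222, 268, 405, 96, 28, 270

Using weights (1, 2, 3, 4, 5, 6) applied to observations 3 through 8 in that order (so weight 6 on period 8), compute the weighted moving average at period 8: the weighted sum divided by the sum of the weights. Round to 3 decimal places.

316.095

Weighted sum: 1·262 + 2·392 + 3·438 + 4·390 + 5·222 + 6·268 = 262 + 784 + 1314 + 1560 + 1110 + 1608 = 6638
Weight total: 1 + 2 + 3 + 4 + 5 + 6 = 21
WMA = 6638 / 21 = 316.095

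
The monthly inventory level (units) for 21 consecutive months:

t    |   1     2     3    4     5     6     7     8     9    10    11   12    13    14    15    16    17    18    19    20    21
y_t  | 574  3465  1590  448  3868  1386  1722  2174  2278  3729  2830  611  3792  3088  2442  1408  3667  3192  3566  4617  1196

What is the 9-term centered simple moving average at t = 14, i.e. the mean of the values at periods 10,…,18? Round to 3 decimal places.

Sum of periods 10–18: 3729 + 2830 + 611 + 3792 + 3088 + 2442 + 1408 + 3667 + 3192 = 24759
Divide by 9: 24759 / 9 = 2751.000

2751.000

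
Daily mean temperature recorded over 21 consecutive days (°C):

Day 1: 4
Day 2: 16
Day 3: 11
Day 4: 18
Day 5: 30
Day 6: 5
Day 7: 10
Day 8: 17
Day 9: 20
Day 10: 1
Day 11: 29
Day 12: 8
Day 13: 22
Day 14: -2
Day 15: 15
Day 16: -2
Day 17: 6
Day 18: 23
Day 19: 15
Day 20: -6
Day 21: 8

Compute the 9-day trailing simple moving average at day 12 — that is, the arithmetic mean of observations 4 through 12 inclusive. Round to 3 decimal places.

15.333

Sum of periods 4–12: 18 + 30 + 5 + 10 + 17 + 20 + 1 + 29 + 8 = 138
Divide by 9: 138 / 9 = 15.333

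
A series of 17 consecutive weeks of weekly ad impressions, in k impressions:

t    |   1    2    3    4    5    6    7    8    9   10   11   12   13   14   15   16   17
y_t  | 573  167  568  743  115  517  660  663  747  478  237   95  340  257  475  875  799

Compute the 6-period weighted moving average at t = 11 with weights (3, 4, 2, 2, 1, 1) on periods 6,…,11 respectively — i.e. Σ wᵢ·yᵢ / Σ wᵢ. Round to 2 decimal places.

Weighted sum: 3·517 + 4·660 + 2·663 + 2·747 + 1·478 + 1·237 = 1551 + 2640 + 1326 + 1494 + 478 + 237 = 7726
Weight total: 3 + 4 + 2 + 2 + 1 + 1 = 13
WMA = 7726 / 13 = 594.31

594.31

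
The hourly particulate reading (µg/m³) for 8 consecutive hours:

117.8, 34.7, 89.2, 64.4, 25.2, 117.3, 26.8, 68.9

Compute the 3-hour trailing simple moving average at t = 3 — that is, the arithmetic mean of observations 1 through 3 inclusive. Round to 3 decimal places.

80.567

Sum of periods 1–3: 117.8 + 34.7 + 89.2 = 241.7
Divide by 3: 241.7 / 3 = 80.567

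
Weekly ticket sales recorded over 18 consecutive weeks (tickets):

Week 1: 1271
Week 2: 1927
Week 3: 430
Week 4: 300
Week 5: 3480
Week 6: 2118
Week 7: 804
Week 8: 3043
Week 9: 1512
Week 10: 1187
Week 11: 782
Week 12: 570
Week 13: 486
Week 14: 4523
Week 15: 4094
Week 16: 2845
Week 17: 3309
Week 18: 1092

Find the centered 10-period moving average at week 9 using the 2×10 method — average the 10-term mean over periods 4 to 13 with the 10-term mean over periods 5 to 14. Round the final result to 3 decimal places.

1639.350

Sum over 4–13: 300 + 3480 + 2118 + 804 + 3043 + 1512 + 1187 + 782 + 570 + 486 = 14282
Sum over 5–14: 3480 + 2118 + 804 + 3043 + 1512 + 1187 + 782 + 570 + 486 + 4523 = 18505
CMA at t=9 = (14282 + 18505) / (2·10) = 32787 / 20 = 1639.350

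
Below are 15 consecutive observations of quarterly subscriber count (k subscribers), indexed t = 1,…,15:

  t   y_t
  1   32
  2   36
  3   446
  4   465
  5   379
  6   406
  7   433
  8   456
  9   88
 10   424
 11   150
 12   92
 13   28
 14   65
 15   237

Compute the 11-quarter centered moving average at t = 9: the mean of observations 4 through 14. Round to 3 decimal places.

Sum of periods 4–14: 465 + 379 + 406 + 433 + 456 + 88 + 424 + 150 + 92 + 28 + 65 = 2986
Divide by 11: 2986 / 11 = 271.455

271.455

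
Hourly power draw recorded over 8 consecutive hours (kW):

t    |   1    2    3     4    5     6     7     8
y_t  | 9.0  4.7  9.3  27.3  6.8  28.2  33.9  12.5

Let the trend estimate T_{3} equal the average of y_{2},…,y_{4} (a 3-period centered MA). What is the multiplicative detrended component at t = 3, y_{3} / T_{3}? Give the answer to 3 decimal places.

Trend T_3 = (4.7 + 9.3 + 27.3) / 3 = 41.3/3 = 13.76667
Ratio to trend: 9.3 / 13.76667 = 0.676

0.676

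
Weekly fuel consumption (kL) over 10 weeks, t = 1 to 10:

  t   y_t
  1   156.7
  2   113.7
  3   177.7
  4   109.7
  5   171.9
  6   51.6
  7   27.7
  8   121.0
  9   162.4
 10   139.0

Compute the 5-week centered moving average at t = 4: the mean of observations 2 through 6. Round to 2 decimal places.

Sum of periods 2–6: 113.7 + 177.7 + 109.7 + 171.9 + 51.6 = 624.6
Divide by 5: 624.6 / 5 = 124.92

124.92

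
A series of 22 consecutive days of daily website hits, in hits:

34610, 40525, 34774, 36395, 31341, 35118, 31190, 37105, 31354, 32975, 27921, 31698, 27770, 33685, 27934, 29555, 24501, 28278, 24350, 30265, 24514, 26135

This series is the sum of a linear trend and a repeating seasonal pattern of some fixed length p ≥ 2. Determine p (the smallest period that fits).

6

First differences y_{t+1} − y_t: 5915, -5751, 1621, -5054, 3777, -3928, 5915, -5751, 1621, -5054, 3777, -3928, 5915, -5751, …
The difference pattern repeats every 6 terms and not for any smaller step, so p = 6.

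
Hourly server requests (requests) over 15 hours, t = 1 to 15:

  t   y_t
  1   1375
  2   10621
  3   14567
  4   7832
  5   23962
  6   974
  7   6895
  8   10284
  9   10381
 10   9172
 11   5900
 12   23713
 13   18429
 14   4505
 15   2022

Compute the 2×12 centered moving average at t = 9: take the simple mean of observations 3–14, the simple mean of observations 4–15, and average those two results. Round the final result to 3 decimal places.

Sum over 3–14: 14567 + 7832 + 23962 + 974 + 6895 + 10284 + 10381 + 9172 + 5900 + 23713 + 18429 + 4505 = 136614
Sum over 4–15: 7832 + 23962 + 974 + 6895 + 10284 + 10381 + 9172 + 5900 + 23713 + 18429 + 4505 + 2022 = 124069
CMA at t=9 = (136614 + 124069) / (2·12) = 260683 / 24 = 10861.792

10861.792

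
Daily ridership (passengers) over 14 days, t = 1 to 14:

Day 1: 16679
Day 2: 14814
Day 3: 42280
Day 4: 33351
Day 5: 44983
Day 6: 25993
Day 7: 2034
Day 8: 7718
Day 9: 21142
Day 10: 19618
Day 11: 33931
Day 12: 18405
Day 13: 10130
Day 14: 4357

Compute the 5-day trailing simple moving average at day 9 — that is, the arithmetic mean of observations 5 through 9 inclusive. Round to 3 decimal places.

Sum of periods 5–9: 44983 + 25993 + 2034 + 7718 + 21142 = 101870
Divide by 5: 101870 / 5 = 20374.000

20374.000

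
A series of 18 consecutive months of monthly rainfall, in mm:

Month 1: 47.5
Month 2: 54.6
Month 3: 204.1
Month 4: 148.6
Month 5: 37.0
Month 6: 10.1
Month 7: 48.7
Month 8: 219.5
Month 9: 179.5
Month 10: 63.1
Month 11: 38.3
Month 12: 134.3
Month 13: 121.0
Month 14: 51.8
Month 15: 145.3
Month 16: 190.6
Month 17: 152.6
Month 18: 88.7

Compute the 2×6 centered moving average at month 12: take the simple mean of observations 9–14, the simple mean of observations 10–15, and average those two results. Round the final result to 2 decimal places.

Sum over 9–14: 179.5 + 63.1 + 38.3 + 134.3 + 121.0 + 51.8 = 588.0
Sum over 10–15: 63.1 + 38.3 + 134.3 + 121.0 + 51.8 + 145.3 = 553.8
CMA at t=12 = (588.0 + 553.8) / (2·6) = 1141.8 / 12 = 95.15

95.15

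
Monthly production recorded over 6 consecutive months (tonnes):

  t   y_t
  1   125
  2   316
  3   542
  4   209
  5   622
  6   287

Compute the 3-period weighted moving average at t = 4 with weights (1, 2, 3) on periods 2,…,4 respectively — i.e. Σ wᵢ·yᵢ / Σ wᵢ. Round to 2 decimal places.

337.83

Weighted sum: 1·316 + 2·542 + 3·209 = 316 + 1084 + 627 = 2027
Weight total: 1 + 2 + 3 = 6
WMA = 2027 / 6 = 337.83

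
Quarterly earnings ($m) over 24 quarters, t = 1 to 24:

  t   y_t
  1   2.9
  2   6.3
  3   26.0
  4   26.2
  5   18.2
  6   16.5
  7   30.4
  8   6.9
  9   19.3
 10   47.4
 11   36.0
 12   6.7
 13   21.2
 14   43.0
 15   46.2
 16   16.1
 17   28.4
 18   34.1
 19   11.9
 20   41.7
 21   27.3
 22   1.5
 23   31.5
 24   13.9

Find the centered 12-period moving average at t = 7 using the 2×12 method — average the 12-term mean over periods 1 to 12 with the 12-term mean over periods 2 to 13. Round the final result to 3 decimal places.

20.996

Sum over 1–12: 2.9 + 6.3 + 26.0 + 26.2 + 18.2 + 16.5 + 30.4 + 6.9 + 19.3 + 47.4 + 36.0 + 6.7 = 242.8
Sum over 2–13: 6.3 + 26.0 + 26.2 + 18.2 + 16.5 + 30.4 + 6.9 + 19.3 + 47.4 + 36.0 + 6.7 + 21.2 = 261.1
CMA at t=7 = (242.8 + 261.1) / (2·12) = 503.9 / 24 = 20.996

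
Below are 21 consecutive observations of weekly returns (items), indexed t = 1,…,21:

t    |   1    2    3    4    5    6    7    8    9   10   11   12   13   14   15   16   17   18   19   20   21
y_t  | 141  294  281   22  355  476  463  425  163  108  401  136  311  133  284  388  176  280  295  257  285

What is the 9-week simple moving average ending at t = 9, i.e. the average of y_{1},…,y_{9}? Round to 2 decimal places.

291.11

Sum of periods 1–9: 141 + 294 + 281 + 22 + 355 + 476 + 463 + 425 + 163 = 2620
Divide by 9: 2620 / 9 = 291.11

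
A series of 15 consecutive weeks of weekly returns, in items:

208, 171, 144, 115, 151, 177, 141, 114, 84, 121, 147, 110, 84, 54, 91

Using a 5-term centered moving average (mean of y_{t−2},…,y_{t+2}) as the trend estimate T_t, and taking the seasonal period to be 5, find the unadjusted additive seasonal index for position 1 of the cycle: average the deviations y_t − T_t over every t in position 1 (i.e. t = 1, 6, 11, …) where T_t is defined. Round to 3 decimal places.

37.600

Season position 1 occurs at t = 6, 11 (where T_t is defined).
t=6: T_6 = 139.60000; y_6 − T_6 = 177 − 139.60000 = 37.40000
t=11: T_11 = 109.20000; y_11 − T_11 = 147 − 109.20000 = 37.80000
Mean deviation: (37.40000 + 37.80000) / 2 = 37.600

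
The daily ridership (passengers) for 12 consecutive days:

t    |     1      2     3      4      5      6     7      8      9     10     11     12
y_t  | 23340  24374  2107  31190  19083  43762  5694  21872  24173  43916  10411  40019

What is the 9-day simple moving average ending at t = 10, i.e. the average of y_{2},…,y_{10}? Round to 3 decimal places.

Sum of periods 2–10: 24374 + 2107 + 31190 + 19083 + 43762 + 5694 + 21872 + 24173 + 43916 = 216171
Divide by 9: 216171 / 9 = 24019.000

24019.000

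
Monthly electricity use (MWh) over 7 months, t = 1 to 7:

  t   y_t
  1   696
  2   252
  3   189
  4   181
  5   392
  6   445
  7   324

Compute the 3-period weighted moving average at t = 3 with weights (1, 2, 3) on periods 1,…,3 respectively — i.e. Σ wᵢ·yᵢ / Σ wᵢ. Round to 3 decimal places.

Weighted sum: 1·696 + 2·252 + 3·189 = 696 + 504 + 567 = 1767
Weight total: 1 + 2 + 3 = 6
WMA = 1767 / 6 = 294.500

294.500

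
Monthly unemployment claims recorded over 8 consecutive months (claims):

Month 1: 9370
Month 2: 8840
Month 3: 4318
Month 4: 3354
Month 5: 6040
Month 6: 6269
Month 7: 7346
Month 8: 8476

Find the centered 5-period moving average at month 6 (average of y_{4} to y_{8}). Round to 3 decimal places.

6297.000

Sum of periods 4–8: 3354 + 6040 + 6269 + 7346 + 8476 = 31485
Divide by 5: 31485 / 5 = 6297.000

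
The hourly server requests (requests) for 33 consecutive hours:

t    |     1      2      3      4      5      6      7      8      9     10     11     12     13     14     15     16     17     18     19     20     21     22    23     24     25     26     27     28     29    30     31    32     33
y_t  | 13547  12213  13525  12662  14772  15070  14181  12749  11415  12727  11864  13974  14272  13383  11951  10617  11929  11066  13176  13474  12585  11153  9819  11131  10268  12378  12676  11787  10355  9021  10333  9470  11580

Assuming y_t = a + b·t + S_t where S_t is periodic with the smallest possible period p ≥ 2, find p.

First differences y_{t+1} − y_t: -1334, 1312, -863, 2110, 298, -889, -1432, -1334, 1312, -863, 2110, 298, -889, -1432, -1334, 1312, …
The difference pattern repeats every 7 terms and not for any smaller step, so p = 7.

7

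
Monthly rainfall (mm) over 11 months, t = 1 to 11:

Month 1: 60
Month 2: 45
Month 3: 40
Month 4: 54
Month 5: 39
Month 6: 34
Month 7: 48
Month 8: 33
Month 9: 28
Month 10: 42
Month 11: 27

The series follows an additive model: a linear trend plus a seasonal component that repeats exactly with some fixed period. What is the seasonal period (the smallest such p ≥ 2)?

First differences y_{t+1} − y_t: -15, -5, 14, -15, -5, 14, -15, -5, …
The difference pattern repeats every 3 terms and not for any smaller step, so p = 3.

3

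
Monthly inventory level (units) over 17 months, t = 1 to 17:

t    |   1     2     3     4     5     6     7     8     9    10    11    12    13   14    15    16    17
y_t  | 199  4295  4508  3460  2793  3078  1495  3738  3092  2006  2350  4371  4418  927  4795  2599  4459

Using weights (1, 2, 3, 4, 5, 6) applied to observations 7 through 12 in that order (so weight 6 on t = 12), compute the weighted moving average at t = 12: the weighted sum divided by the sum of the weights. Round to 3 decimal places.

3059.381

Weighted sum: 1·1495 + 2·3738 + 3·3092 + 4·2006 + 5·2350 + 6·4371 = 1495 + 7476 + 9276 + 8024 + 11750 + 26226 = 64247
Weight total: 1 + 2 + 3 + 4 + 5 + 6 = 21
WMA = 64247 / 21 = 3059.381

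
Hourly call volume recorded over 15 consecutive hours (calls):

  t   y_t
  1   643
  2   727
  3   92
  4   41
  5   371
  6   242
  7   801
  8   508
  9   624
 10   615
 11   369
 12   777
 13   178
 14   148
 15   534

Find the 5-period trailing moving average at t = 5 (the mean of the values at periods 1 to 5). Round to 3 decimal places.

374.800

Sum of periods 1–5: 643 + 727 + 92 + 41 + 371 = 1874
Divide by 5: 1874 / 5 = 374.800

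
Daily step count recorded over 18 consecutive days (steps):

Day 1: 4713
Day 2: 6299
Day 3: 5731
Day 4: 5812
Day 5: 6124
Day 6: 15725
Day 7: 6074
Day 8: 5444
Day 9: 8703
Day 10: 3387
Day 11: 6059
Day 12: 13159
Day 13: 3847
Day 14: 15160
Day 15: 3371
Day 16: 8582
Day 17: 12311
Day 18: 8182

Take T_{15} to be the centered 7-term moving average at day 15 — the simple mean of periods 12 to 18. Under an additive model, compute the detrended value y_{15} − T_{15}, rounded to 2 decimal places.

Trend T_15 = (13159 + 3847 + 15160 + 3371 + 8582 + 12311 + 8182) / 7 = 64612/7 = 9230.2857
Detrended value: 3371 − 9230.2857 = -5859.29

-5859.29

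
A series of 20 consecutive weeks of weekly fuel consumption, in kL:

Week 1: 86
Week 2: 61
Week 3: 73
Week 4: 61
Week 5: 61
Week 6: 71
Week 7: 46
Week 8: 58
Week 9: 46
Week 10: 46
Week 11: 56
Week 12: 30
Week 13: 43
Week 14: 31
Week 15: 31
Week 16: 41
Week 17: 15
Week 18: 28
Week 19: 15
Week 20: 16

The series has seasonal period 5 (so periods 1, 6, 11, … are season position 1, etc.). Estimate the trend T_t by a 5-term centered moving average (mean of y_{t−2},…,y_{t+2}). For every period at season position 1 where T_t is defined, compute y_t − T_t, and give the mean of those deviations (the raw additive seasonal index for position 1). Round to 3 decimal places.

Season position 1 occurs at t = 6, 11, 16 (where T_t is defined).
t=6: T_6 = 59.40000; y_6 − T_6 = 71 − 59.40000 = 11.60000
t=11: T_11 = 44.20000; y_11 − T_11 = 56 − 44.20000 = 11.80000
t=16: T_16 = 29.20000; y_16 − T_16 = 41 − 29.20000 = 11.80000
Mean deviation: (11.60000 + 11.80000 + 11.80000) / 3 = 11.733

11.733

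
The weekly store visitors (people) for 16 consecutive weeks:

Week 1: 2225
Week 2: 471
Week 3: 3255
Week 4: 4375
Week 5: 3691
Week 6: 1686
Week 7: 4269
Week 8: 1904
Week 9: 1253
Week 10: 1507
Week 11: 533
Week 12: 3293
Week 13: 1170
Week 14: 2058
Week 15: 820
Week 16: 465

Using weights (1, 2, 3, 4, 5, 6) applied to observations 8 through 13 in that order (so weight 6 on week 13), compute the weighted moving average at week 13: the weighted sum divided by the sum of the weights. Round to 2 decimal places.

1645.14

Weighted sum: 1·1904 + 2·1253 + 3·1507 + 4·533 + 5·3293 + 6·1170 = 1904 + 2506 + 4521 + 2132 + 16465 + 7020 = 34548
Weight total: 1 + 2 + 3 + 4 + 5 + 6 = 21
WMA = 34548 / 21 = 1645.14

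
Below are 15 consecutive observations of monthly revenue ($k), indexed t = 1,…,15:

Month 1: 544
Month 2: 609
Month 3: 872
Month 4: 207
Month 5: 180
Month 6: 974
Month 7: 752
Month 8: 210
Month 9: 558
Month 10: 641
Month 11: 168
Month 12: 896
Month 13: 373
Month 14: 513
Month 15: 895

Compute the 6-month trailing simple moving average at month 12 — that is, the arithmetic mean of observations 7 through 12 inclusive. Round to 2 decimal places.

Sum of periods 7–12: 752 + 210 + 558 + 641 + 168 + 896 = 3225
Divide by 6: 3225 / 6 = 537.50

537.50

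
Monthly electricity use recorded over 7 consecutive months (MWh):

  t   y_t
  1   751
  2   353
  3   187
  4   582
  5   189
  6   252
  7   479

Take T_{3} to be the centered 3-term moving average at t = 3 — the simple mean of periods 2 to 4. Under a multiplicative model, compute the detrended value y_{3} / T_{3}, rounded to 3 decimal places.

Trend T_3 = (353 + 187 + 582) / 3 = 1122/3 = 374.00000
Ratio to trend: 187 / 374.00000 = 0.500

0.500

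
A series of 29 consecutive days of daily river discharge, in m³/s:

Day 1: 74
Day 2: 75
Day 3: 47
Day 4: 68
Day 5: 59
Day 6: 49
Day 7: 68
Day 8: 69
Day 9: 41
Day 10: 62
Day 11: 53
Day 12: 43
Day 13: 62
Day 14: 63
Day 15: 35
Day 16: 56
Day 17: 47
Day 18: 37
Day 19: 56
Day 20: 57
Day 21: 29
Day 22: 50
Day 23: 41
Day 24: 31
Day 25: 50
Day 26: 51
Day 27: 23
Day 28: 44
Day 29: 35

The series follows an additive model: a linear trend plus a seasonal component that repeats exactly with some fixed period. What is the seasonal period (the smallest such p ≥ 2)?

6

First differences y_{t+1} − y_t: 1, -28, 21, -9, -10, 19, 1, -28, 21, -9, -10, 19, 1, -28, …
The difference pattern repeats every 6 terms and not for any smaller step, so p = 6.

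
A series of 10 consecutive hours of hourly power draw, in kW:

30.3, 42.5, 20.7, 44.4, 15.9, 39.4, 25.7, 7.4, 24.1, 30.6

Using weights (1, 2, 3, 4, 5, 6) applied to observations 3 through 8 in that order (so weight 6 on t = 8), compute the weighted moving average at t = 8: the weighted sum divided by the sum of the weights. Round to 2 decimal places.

23.22

Weighted sum: 1·20.7 + 2·44.4 + 3·15.9 + 4·39.4 + 5·25.7 + 6·7.4 = 20.7 + 88.8 + 47.7 + 157.6 + 128.5 + 44.4 = 487.7
Weight total: 1 + 2 + 3 + 4 + 5 + 6 = 21
WMA = 487.7 / 21 = 23.22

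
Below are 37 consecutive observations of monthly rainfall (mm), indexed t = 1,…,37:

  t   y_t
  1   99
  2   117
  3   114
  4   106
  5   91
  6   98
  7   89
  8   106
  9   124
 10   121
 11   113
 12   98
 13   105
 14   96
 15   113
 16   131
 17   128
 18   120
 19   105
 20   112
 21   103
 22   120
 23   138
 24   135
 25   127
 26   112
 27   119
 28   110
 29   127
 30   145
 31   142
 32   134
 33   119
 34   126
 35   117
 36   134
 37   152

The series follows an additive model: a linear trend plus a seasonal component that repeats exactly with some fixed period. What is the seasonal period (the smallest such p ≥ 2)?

First differences y_{t+1} − y_t: 18, -3, -8, -15, 7, -9, 17, 18, -3, -8, -15, 7, -9, 17, 18, -3, …
The difference pattern repeats every 7 terms and not for any smaller step, so p = 7.

7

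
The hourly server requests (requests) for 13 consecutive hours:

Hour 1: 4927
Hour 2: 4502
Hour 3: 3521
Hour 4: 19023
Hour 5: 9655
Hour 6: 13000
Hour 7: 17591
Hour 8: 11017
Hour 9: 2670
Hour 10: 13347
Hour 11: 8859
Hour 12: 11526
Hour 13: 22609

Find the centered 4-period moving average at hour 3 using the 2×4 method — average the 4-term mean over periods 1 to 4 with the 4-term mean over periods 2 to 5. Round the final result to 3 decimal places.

8584.250

Sum over 1–4: 4927 + 4502 + 3521 + 19023 = 31973
Sum over 2–5: 4502 + 3521 + 19023 + 9655 = 36701
CMA at t=3 = (31973 + 36701) / (2·4) = 68674 / 8 = 8584.250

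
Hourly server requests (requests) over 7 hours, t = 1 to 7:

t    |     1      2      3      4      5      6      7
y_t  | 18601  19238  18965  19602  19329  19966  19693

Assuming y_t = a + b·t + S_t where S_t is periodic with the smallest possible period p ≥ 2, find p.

First differences y_{t+1} − y_t: 637, -273, 637, -273, 637, -273, …
The difference pattern repeats every 2 terms and not for any smaller step, so p = 2.

2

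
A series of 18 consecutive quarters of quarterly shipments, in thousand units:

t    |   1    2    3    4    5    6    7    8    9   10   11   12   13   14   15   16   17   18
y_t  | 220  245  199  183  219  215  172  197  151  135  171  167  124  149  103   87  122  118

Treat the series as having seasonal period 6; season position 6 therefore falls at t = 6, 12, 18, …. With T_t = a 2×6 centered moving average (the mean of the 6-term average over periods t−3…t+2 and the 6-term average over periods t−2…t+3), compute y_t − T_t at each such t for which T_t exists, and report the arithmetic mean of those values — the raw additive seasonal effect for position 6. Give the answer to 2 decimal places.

21.50

Season position 6 occurs at t = 6, 12 (where T_t is defined).
t=6: T_6 = 193.5000; y_6 − T_6 = 215 − 193.5000 = 21.5000
t=12: T_12 = 145.5000; y_12 − T_12 = 167 − 145.5000 = 21.5000
Mean deviation: (21.5000 + 21.5000) / 2 = 21.50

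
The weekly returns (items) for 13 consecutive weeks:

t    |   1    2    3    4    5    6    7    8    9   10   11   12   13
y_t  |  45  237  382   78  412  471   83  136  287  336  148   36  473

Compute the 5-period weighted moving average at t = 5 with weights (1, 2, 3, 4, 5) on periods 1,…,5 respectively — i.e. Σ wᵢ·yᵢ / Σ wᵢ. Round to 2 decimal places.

Weighted sum: 1·45 + 2·237 + 3·382 + 4·78 + 5·412 = 45 + 474 + 1146 + 312 + 2060 = 4037
Weight total: 1 + 2 + 3 + 4 + 5 = 15
WMA = 4037 / 15 = 269.13

269.13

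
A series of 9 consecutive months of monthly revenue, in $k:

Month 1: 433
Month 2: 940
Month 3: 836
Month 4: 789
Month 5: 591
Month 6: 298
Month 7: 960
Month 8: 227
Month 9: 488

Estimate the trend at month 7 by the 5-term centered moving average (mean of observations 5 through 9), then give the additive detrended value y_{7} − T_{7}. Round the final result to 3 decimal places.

Trend T_7 = (591 + 298 + 960 + 227 + 488) / 5 = 2564/5 = 512.80000
Detrended value: 960 − 512.80000 = 447.200

447.200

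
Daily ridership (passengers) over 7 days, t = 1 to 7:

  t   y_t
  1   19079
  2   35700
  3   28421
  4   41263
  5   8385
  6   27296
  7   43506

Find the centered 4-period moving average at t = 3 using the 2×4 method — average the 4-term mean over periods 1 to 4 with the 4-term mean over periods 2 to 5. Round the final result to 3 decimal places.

Sum over 1–4: 19079 + 35700 + 28421 + 41263 = 124463
Sum over 2–5: 35700 + 28421 + 41263 + 8385 = 113769
CMA at t=3 = (124463 + 113769) / (2·4) = 238232 / 8 = 29779.000

29779.000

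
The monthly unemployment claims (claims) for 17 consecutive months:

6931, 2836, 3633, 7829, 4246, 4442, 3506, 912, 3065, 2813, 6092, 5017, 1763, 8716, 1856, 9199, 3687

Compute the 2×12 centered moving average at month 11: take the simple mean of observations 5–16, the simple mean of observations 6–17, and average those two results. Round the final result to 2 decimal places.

4278.96

Sum over 5–16: 4246 + 4442 + 3506 + 912 + 3065 + 2813 + 6092 + 5017 + 1763 + 8716 + 1856 + 9199 = 51627
Sum over 6–17: 4442 + 3506 + 912 + 3065 + 2813 + 6092 + 5017 + 1763 + 8716 + 1856 + 9199 + 3687 = 51068
CMA at t=11 = (51627 + 51068) / (2·12) = 102695 / 24 = 4278.96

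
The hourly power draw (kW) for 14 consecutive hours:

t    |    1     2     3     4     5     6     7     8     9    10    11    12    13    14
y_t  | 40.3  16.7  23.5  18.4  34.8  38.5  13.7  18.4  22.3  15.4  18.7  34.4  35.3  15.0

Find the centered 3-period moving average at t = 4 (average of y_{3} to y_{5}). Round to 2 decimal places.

25.57

Sum of periods 3–5: 23.5 + 18.4 + 34.8 = 76.7
Divide by 3: 76.7 / 3 = 25.57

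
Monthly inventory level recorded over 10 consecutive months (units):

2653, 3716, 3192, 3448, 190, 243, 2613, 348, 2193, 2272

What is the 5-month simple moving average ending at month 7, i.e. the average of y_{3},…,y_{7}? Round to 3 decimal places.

1937.200

Sum of periods 3–7: 3192 + 3448 + 190 + 243 + 2613 = 9686
Divide by 5: 9686 / 5 = 1937.200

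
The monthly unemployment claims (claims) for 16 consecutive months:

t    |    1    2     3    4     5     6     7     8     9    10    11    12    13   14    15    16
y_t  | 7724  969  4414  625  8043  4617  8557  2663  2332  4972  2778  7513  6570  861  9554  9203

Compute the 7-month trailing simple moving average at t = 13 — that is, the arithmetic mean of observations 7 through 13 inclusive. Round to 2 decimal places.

5055.00

Sum of periods 7–13: 8557 + 2663 + 2332 + 4972 + 2778 + 7513 + 6570 = 35385
Divide by 7: 35385 / 7 = 5055.00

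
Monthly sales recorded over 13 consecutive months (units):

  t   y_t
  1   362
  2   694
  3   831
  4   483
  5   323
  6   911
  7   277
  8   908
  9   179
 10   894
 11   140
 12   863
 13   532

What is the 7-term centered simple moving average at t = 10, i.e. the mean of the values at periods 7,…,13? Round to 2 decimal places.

541.86

Sum of periods 7–13: 277 + 908 + 179 + 894 + 140 + 863 + 532 = 3793
Divide by 7: 3793 / 7 = 541.86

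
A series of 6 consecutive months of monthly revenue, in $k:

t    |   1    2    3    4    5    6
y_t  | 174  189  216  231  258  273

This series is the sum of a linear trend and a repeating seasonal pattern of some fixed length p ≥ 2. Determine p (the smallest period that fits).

2

First differences y_{t+1} − y_t: 15, 27, 15, 27, 15, …
The difference pattern repeats every 2 terms and not for any smaller step, so p = 2.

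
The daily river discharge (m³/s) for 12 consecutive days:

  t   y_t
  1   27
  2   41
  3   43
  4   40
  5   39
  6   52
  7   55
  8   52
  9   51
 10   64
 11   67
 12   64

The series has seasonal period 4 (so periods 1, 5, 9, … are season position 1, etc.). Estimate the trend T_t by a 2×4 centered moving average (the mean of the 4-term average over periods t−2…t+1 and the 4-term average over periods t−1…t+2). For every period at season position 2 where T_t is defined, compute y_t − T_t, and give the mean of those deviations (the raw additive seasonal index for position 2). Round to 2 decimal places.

4.00

Season position 2 occurs at t = 6, 10 (where T_t is defined).
t=6: T_6 = 48.0000; y_6 − T_6 = 52 − 48.0000 = 4.0000
t=10: T_10 = 60.0000; y_10 − T_10 = 64 − 60.0000 = 4.0000
Mean deviation: (4.0000 + 4.0000) / 2 = 4.00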